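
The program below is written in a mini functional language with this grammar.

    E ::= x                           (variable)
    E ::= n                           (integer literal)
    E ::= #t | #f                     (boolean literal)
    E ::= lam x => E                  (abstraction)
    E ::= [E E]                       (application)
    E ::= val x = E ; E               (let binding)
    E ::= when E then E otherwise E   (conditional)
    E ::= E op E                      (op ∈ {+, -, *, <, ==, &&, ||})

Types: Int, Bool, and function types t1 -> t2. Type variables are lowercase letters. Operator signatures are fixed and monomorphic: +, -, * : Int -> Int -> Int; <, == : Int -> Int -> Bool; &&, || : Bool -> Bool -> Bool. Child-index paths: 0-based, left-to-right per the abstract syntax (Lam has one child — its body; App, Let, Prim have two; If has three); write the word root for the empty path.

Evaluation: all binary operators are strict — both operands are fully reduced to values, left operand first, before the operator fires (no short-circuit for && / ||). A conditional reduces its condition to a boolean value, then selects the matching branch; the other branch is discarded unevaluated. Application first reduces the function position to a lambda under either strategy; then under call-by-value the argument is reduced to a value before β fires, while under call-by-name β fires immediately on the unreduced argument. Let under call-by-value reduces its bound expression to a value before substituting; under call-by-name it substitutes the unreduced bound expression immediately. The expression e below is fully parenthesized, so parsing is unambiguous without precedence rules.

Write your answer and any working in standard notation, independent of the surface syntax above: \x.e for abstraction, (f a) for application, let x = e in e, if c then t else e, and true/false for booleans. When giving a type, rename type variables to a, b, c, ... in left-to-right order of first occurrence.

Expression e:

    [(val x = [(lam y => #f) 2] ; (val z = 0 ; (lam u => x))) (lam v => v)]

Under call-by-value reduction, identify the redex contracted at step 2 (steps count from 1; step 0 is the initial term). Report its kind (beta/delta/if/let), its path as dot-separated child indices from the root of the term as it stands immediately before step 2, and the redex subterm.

Answer: let at 0 : (let x = false in (let z = 0 in (\u.x)))

Working:
step 0: ((let x = ((\y.false) 2) in (let z = 0 in (\u.x))) (\v.v))
step 1: [beta@0.0] ((let x = false in (let z = 0 in (\u.x))) (\v.v))
step 2: [let@0] ((let z = 0 in (\u.false)) (\v.v))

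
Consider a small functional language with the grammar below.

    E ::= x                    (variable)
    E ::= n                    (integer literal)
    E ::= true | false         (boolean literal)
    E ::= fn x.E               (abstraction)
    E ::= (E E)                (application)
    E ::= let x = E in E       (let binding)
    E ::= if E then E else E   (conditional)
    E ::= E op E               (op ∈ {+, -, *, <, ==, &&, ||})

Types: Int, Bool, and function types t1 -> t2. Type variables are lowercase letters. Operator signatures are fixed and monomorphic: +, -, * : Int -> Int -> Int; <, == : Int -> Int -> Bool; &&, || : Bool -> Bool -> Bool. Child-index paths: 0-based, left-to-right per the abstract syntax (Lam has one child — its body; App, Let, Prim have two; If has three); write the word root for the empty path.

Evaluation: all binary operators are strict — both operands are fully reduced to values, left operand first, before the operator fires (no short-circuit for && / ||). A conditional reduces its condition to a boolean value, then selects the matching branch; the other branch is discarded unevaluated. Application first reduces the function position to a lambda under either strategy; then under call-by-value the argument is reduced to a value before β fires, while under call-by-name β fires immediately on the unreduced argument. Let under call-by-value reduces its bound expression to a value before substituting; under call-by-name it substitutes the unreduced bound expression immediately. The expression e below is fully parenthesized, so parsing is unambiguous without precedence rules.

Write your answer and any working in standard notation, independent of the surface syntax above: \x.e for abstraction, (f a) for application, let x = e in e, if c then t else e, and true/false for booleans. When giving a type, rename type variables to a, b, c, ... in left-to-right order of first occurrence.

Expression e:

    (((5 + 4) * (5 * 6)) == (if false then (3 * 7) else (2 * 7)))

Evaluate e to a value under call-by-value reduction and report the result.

Trace:
step 0: (((5 + 4) * (5 * 6)) == (if false then (3 * 7) else (2 * 7)))
step 1: [delta@0.0] ((9 * (5 * 6)) == (if false then (3 * 7) else (2 * 7)))
step 2: [delta@0.1] ((9 * 30) == (if false then (3 * 7) else (2 * 7)))
step 3: [delta@0] (270 == (if false then (3 * 7) else (2 * 7)))
step 4: [if@1] (270 == (2 * 7))
step 5: [delta@1] (270 == 14)
step 6: [delta@root] false

Answer: false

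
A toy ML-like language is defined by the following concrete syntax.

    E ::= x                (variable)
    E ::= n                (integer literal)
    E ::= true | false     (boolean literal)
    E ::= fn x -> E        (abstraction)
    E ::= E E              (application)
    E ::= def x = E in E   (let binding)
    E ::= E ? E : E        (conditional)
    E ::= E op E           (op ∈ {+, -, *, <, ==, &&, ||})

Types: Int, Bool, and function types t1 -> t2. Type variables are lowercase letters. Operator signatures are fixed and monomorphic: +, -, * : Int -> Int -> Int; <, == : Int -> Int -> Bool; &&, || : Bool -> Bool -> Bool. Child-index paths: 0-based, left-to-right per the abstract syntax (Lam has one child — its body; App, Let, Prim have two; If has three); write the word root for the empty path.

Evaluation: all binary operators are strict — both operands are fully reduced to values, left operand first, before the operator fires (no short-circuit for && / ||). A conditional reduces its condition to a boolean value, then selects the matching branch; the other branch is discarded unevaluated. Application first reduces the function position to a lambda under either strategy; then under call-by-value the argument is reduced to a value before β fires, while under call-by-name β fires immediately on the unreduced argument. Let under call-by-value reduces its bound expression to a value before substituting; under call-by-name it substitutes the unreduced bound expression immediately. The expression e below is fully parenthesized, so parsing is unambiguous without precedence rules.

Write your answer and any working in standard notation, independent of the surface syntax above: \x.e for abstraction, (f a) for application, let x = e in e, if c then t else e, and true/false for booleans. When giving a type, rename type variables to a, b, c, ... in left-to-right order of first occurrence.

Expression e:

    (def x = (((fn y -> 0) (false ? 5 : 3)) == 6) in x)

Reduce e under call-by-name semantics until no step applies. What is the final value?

Working:
step 0: (let x = (((\y.0) (if false then 5 else 3)) == 6) in x)
step 1: [let@root] (((\y.0) (if false then 5 else 3)) == 6)
step 2: [beta@0] (0 == 6)
step 3: [delta@root] false

Answer: false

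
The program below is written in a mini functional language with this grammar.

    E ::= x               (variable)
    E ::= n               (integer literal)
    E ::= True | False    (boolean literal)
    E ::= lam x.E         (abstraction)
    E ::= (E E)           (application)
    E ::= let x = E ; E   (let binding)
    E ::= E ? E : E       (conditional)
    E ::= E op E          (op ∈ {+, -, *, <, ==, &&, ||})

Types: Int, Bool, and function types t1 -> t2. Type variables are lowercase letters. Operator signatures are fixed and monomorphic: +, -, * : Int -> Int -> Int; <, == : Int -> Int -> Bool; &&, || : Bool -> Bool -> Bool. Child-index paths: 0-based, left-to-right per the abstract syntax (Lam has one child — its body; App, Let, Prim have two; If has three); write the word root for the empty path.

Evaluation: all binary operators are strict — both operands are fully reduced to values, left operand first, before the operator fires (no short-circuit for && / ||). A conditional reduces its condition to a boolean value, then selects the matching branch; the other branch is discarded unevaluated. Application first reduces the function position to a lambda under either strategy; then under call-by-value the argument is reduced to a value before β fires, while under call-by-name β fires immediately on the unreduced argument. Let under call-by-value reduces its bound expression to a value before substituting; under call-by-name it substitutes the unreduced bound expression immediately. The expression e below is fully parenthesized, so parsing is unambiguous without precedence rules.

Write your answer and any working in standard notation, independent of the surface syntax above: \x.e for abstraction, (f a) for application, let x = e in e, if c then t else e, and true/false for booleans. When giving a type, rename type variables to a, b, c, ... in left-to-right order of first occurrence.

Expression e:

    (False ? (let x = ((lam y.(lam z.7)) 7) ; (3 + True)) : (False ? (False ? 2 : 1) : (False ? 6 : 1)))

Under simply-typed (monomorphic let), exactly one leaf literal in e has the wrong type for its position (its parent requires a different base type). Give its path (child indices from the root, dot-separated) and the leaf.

Answer: 1.1.1 : true

Trace:
  unify Bool ~ Bool
\z._ : b -> Int
\y._ : a -> b -> Int
  unify a -> b -> Int ~ Int -> c
  unify a ~ Int
  unify b -> Int ~ c
_ _ : b -> Int
let x : b -> Int
  unify Int ~ Int
  unify Bool ~ Int
  FAIL: mismatch Bool ~ Int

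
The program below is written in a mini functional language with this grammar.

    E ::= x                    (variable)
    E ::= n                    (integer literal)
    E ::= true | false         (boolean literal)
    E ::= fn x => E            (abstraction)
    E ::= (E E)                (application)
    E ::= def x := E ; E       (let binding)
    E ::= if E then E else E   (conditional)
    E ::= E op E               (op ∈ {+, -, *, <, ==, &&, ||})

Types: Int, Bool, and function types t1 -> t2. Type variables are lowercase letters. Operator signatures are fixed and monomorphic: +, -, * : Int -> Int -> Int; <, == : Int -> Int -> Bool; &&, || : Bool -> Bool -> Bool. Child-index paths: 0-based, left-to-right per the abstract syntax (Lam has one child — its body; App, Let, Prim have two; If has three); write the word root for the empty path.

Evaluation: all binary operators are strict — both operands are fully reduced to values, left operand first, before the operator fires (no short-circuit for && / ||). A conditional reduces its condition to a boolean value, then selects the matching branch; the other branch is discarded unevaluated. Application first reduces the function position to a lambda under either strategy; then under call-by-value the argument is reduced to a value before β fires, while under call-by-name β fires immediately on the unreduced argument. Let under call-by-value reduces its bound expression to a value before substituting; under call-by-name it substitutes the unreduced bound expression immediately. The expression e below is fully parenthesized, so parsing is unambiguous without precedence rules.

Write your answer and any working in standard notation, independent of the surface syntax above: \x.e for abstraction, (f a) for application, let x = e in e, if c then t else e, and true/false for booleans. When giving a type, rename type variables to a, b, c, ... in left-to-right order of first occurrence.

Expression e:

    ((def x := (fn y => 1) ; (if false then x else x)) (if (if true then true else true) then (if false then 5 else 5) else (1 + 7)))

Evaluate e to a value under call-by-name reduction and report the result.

Derivation:
step 0: ((let x = (\y.1) in (if false then x else x)) (if (if true then true else true) then (if false then 5 else 5) else (1 + 7)))
step 1: [let@0] ((if false then (\y.1) else (\y.1)) (if (if true then true else true) then (if false then 5 else 5) else (1 + 7)))
step 2: [if@0] ((\y.1) (if (if true then true else true) then (if false then 5 else 5) else (1 + 7)))
step 3: [beta@root] 1

Answer: 1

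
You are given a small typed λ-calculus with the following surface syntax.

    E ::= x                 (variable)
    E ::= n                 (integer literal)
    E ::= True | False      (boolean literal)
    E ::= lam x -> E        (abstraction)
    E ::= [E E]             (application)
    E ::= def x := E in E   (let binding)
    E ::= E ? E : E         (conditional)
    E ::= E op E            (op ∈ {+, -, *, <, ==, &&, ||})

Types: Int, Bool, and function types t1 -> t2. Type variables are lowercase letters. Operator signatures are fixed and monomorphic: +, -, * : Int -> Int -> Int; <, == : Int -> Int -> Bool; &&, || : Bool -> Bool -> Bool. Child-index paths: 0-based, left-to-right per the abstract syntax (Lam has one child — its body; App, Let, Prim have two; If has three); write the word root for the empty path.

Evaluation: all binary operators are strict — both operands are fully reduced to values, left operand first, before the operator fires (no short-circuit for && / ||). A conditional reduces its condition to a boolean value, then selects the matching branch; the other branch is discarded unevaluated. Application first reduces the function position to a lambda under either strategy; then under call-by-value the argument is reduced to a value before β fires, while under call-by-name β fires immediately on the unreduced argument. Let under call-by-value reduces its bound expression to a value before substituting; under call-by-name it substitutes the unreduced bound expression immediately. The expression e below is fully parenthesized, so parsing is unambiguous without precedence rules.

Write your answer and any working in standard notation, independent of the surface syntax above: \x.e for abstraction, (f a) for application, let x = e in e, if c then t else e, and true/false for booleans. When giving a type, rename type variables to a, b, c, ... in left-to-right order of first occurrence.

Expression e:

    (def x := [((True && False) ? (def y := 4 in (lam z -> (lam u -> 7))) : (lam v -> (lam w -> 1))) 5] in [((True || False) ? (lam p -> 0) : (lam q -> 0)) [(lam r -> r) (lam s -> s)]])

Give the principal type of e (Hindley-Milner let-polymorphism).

Working:
  unify Bool ~ Bool
  unify Bool ~ Bool
  unify Bool ~ Bool
let y : Int
\u._ : b -> Int
\z._ : a -> b -> Int
\w._ : d -> Int
\v._ : c -> d -> Int
  unify a -> b -> Int ~ c -> d -> Int
  unify a ~ c
  unify b -> Int ~ d -> Int
  unify b ~ d
  unify Int ~ Int
  unify c -> d -> Int ~ Int -> e
  unify c ~ Int
  unify d -> Int ~ e
_ _ : d -> Int
let x : forall. d -> Int
  unify Bool ~ Bool
  unify Bool ~ Bool
  unify Bool ~ Bool
\p._ : f -> Int
\q._ : g -> Int
  unify f -> Int ~ g -> Int
  unify f ~ g
  unify Int ~ Int
r : h
\r._ : h -> h
s : i
\s._ : i -> i
  unify h -> h ~ (i -> i) -> j
  unify h ~ i -> i
  unify i -> i ~ j
_ _ : i -> i
  unify g -> Int ~ (i -> i) -> k
  unify g ~ i -> i
  unify Int ~ k
_ _ : Int

Answer: Int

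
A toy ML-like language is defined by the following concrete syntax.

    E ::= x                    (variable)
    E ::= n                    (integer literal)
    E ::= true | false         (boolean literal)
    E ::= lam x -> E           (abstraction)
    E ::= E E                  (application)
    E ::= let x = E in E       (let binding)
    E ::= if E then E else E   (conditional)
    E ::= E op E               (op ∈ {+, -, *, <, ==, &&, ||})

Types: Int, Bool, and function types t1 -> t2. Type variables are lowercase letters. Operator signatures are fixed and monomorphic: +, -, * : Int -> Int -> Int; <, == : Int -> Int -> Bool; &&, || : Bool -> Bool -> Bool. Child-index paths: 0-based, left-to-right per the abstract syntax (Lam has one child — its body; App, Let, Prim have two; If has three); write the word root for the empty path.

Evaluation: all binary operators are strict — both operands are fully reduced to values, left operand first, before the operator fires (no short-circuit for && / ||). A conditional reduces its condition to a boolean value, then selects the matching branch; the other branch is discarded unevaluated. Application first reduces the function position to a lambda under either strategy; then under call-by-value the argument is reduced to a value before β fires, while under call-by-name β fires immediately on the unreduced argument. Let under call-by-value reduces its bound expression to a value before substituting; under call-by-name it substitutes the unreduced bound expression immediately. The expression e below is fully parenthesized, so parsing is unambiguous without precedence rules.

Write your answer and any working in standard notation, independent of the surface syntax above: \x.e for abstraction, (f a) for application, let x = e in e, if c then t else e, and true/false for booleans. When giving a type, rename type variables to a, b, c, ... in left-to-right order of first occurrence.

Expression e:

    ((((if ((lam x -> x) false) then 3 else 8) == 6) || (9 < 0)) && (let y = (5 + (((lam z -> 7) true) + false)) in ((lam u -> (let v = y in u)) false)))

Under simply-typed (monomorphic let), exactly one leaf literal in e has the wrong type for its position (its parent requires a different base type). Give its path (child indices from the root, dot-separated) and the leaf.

Answer: 1.0.1.1 : false

Derivation:
x : a
\x._ : a -> a
  unify a -> a ~ Bool -> b
  unify a ~ Bool
  unify Bool ~ b
_ _ : Bool
  unify Bool ~ Bool
  unify Int ~ Int
  unify Int ~ Int
  unify Int ~ Int
  unify Bool ~ Bool
  unify Int ~ Int
  unify Int ~ Int
  unify Bool ~ Bool
  unify Bool ~ Bool
  unify Int ~ Int
\z._ : c -> Int
  unify c -> Int ~ Bool -> d
  unify c ~ Bool
  unify Int ~ d
_ _ : Int
  unify Int ~ Int
  unify Bool ~ Int
  FAIL: mismatch Bool ~ Int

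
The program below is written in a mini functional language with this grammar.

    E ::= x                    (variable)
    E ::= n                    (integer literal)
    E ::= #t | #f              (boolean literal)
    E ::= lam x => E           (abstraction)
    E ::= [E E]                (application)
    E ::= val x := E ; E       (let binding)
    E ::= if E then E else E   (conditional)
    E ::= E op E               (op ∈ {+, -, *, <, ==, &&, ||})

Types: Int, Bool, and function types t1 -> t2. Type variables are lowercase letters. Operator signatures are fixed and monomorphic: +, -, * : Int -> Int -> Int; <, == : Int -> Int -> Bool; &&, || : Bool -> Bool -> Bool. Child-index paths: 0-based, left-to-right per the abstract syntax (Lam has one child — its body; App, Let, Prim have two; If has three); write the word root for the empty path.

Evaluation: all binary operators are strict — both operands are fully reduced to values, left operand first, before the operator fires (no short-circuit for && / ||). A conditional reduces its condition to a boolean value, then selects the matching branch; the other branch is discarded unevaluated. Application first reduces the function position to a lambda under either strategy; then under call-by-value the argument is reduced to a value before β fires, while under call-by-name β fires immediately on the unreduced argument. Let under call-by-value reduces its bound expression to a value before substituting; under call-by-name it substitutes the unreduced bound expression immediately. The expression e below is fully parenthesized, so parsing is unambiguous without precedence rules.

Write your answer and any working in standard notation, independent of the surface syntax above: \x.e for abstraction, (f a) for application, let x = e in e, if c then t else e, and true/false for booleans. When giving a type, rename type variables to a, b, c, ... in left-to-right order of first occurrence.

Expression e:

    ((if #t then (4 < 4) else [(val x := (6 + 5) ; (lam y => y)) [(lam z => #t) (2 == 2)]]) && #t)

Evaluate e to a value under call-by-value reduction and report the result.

Answer: false

Derivation:
step 0: ((if true then (4 < 4) else ((let x = (6 + 5) in (\y.y)) ((\z.true) (2 == 2)))) && true)
step 1: [if@0] ((4 < 4) && true)
step 2: [delta@0] (false && true)
step 3: [delta@root] false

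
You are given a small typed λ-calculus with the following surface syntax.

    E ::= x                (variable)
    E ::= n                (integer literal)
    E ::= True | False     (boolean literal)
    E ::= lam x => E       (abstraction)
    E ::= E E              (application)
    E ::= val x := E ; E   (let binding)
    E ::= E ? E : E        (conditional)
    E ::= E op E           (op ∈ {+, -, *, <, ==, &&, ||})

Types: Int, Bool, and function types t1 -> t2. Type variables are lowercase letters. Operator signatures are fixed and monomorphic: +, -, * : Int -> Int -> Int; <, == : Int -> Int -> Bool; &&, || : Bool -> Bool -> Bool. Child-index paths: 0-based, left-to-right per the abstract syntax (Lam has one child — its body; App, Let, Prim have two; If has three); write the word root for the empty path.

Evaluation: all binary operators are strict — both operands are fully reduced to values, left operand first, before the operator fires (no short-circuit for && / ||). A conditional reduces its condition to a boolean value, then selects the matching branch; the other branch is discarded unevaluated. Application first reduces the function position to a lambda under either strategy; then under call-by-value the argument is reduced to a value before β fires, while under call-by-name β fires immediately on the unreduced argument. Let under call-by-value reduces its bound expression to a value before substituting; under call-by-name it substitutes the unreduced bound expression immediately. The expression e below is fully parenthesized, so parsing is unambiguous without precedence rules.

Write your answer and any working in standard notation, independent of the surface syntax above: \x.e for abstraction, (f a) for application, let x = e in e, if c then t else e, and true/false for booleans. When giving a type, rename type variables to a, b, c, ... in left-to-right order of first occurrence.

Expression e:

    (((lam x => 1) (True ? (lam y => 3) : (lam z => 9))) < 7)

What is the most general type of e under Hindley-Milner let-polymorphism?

Answer: Bool

Trace:
\x._ : a -> Int
  unify Bool ~ Bool
\y._ : b -> Int
\z._ : c -> Int
  unify b -> Int ~ c -> Int
  unify b ~ c
  unify Int ~ Int
  unify a -> Int ~ (c -> Int) -> d
  unify a ~ c -> Int
  unify Int ~ d
_ _ : Int
  unify Int ~ Int
  unify Int ~ Int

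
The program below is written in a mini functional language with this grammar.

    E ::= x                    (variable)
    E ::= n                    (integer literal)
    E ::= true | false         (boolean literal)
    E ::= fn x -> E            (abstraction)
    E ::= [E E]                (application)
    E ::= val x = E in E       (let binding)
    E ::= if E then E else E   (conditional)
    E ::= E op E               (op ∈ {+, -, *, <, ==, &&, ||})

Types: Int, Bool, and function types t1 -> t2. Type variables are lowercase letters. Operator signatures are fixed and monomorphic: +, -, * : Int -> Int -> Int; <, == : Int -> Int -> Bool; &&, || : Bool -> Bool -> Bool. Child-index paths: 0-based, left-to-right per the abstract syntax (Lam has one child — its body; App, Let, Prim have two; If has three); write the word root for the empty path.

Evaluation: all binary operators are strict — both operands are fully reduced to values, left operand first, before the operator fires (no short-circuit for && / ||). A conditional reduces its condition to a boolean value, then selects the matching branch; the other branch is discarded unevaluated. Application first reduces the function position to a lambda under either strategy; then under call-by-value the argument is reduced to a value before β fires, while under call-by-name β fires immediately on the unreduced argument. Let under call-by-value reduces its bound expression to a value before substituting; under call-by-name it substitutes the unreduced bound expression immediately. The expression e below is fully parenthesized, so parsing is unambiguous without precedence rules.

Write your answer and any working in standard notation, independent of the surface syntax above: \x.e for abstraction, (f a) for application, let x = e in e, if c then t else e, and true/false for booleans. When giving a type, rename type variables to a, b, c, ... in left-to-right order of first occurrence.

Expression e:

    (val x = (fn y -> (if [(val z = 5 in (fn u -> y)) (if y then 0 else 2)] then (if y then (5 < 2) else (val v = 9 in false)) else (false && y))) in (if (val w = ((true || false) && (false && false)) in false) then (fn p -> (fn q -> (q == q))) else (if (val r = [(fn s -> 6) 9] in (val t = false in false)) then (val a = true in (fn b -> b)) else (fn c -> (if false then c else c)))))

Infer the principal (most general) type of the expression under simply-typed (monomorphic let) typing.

Working:
let z : Int
y : a
\u._ : b -> a
y : a
  unify a ~ Bool
  unify Int ~ Int
  unify b -> Bool ~ Int -> c
  unify b ~ Int
  unify Bool ~ c
_ _ : Bool
  unify Bool ~ Bool
y : Bool
  unify Bool ~ Bool
  unify Int ~ Int
  unify Int ~ Int
let v : Int
  unify Bool ~ Bool
  unify Bool ~ Bool
y : Bool
  unify Bool ~ Bool
  unify Bool ~ Bool
\y._ : Bool -> Bool
let x : Bool -> Bool
  unify Bool ~ Bool
  unify Bool ~ Bool
  unify Bool ~ Bool
  unify Bool ~ Bool
  unify Bool ~ Bool
  unify Bool ~ Bool
let w : Bool
  unify Bool ~ Bool
q : e
  unify e ~ Int
q : Int
  unify Int ~ Int
\q._ : Int -> Bool
\p._ : d -> Int -> Bool
\s._ : f -> Int
  unify f -> Int ~ Int -> g
  unify f ~ Int
  unify Int ~ g
_ _ : Int
let r : Int
let t : Bool
  unify Bool ~ Bool
let a : Bool
b : h
\b._ : h -> h
  unify Bool ~ Bool
c : i
c : i
  unify i ~ i
\c._ : i -> i
  unify h -> h ~ i -> i
  unify h ~ i
  unify i ~ i
  unify d -> Int -> Bool ~ i -> i
  unify d ~ i
  unify Int -> Bool ~ i

Answer: (Int -> Bool) -> Int -> Bool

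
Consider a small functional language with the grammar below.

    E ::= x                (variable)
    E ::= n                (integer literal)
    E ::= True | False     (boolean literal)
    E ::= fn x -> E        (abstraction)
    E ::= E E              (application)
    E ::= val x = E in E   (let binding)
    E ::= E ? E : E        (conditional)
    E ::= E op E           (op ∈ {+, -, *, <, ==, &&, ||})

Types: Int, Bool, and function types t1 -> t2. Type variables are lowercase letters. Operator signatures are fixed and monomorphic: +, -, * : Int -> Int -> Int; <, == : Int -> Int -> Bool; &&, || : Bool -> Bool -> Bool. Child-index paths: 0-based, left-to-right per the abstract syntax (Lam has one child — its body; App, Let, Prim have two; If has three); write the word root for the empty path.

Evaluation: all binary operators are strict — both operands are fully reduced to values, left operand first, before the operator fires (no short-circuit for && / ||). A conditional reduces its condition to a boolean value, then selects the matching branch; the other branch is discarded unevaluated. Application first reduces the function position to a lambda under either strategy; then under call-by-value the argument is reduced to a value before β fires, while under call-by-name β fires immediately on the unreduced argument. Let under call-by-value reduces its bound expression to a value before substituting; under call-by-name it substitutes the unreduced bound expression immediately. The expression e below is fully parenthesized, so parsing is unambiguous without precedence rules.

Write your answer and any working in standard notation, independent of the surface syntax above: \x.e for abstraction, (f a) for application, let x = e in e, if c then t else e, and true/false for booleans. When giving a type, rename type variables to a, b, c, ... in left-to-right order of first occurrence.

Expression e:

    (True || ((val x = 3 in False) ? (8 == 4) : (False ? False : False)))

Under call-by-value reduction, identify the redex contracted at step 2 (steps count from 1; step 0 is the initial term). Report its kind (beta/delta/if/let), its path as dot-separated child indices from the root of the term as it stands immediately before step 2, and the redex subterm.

Working:
step 0: (true || (if (let x = 3 in false) then (8 == 4) else (if false then false else false)))
step 1: [let@1.0] (true || (if false then (8 == 4) else (if false then false else false)))
step 2: [if@1] (true || (if false then false else false))

Answer: if at 1 : (if false then (8 == 4) else (if false then false else false))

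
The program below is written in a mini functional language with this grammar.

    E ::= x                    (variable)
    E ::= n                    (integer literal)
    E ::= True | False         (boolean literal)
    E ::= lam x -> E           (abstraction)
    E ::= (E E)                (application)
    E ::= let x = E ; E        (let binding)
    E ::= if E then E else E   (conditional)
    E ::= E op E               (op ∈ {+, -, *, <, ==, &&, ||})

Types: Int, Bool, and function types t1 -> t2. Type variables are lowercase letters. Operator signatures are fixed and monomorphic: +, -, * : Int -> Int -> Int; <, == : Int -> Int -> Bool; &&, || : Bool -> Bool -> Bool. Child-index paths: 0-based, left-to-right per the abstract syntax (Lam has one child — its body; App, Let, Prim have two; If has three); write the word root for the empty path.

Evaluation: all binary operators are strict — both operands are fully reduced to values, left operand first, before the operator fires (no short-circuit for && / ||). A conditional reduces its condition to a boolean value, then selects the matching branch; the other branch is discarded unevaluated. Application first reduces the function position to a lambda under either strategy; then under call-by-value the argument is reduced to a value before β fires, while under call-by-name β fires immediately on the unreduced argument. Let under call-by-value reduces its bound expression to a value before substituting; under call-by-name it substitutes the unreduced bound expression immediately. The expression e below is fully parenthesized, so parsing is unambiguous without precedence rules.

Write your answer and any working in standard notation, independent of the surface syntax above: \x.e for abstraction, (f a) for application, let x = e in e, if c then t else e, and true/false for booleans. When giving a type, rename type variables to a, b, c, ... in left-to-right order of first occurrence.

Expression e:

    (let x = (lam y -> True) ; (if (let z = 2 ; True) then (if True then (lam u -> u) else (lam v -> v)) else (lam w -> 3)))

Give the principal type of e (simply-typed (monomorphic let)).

Trace:
\y._ : a -> Bool
let x : a -> Bool
let z : Int
  unify Bool ~ Bool
  unify Bool ~ Bool
u : b
\u._ : b -> b
v : c
\v._ : c -> c
  unify b -> b ~ c -> c
  unify b ~ c
  unify c ~ c
\w._ : d -> Int
  unify c -> c ~ d -> Int
  unify c ~ d
  unify d ~ Int

Answer: Int -> Int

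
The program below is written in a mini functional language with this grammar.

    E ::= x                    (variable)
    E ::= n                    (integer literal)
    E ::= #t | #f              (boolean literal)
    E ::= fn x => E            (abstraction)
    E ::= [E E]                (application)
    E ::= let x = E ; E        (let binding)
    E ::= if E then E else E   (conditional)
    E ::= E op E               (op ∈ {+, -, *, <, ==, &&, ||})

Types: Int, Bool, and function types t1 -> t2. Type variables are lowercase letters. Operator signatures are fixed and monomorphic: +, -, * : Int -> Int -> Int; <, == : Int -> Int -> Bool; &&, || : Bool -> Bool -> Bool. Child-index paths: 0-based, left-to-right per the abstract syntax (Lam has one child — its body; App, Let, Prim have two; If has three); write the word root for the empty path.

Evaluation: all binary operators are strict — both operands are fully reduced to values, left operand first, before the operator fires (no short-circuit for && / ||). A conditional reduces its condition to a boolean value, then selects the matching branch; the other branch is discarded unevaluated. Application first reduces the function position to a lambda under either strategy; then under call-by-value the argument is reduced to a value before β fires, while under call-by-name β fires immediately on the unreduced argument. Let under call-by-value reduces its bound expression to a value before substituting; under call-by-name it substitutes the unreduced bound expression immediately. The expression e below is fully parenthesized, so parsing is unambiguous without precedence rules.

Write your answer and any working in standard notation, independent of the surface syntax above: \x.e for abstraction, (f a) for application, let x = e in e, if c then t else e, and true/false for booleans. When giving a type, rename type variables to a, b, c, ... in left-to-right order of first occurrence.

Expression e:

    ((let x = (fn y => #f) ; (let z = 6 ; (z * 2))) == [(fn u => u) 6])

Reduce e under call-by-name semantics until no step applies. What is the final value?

Answer: false

Trace:
step 0: ((let x = (\y.false) in (let z = 6 in (z * 2))) == ((\u.u) 6))
step 1: [let@0] ((let z = 6 in (z * 2)) == ((\u.u) 6))
step 2: [let@0] ((6 * 2) == ((\u.u) 6))
step 3: [delta@0] (12 == ((\u.u) 6))
step 4: [beta@1] (12 == 6)
step 5: [delta@root] false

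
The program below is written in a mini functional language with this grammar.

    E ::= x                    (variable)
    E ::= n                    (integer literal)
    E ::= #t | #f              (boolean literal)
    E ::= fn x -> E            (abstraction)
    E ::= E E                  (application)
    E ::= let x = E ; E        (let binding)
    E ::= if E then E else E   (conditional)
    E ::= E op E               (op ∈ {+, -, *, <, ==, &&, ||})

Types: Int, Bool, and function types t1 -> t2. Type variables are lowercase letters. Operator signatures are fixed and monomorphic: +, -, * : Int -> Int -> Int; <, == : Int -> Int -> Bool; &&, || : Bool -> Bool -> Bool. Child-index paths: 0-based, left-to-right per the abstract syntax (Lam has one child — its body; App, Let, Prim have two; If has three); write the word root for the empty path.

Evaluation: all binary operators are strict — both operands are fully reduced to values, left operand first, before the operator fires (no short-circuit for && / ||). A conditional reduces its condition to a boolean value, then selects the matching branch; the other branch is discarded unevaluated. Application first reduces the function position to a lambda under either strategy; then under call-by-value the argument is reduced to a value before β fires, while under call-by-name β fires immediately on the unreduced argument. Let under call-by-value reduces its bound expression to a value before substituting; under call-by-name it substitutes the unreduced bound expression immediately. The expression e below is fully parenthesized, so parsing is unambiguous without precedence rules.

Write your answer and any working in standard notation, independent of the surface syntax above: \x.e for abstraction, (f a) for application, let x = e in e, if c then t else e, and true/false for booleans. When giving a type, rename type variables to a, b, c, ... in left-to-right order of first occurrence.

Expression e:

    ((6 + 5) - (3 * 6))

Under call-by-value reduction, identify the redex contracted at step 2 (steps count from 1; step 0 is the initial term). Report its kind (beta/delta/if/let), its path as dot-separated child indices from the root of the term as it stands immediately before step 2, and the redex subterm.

Derivation:
step 0: ((6 + 5) - (3 * 6))
step 1: [delta@0] (11 - (3 * 6))
step 2: [delta@1] (11 - 18)

Answer: delta at 1 : (3 * 6)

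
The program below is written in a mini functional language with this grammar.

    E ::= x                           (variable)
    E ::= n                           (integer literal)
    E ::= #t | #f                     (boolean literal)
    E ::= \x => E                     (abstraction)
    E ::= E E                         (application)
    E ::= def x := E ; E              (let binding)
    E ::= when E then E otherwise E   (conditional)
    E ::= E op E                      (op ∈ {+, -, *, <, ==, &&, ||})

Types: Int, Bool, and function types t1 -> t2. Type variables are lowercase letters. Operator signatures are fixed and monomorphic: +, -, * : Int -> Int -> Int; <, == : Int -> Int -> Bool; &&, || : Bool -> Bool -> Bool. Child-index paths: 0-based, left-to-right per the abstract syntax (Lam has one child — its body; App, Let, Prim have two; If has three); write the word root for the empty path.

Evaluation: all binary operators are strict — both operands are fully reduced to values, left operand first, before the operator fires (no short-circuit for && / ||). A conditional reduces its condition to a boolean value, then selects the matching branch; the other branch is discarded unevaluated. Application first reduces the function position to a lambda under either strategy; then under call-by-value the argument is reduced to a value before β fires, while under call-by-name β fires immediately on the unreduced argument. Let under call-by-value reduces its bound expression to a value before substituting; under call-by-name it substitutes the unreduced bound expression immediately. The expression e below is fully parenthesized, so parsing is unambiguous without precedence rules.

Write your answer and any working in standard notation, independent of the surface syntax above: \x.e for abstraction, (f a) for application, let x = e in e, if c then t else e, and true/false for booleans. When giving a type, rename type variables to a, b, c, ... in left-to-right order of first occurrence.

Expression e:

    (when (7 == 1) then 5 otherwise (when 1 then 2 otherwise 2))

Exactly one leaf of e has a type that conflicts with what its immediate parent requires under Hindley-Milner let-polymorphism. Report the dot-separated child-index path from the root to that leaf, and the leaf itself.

Derivation:
  unify Int ~ Int
  unify Int ~ Int
  unify Bool ~ Bool
  unify Int ~ Bool
  FAIL: mismatch Int ~ Bool

Answer: 2.0 : 1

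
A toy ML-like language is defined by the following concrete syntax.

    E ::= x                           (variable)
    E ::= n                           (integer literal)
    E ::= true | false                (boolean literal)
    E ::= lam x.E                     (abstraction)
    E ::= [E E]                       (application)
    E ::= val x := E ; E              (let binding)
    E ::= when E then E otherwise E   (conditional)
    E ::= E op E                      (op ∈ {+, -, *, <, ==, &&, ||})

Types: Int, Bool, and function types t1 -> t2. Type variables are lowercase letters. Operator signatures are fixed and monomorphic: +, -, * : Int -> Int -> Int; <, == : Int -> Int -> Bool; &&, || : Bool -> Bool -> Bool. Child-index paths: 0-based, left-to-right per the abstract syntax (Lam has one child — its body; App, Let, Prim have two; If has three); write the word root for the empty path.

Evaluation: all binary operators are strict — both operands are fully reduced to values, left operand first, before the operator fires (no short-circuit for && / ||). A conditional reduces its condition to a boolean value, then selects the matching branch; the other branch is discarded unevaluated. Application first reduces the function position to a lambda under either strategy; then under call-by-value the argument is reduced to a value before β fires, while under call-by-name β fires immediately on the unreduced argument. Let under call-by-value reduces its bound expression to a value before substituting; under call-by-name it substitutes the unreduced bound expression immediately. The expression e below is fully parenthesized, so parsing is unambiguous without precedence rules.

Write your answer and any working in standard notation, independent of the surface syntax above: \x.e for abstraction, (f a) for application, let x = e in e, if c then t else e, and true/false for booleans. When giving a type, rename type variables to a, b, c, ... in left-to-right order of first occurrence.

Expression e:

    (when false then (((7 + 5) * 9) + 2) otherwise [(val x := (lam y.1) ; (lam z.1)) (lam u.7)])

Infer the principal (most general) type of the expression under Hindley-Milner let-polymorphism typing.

Answer: Int

Trace:
  unify Bool ~ Bool
  unify Int ~ Int
  unify Int ~ Int
  unify Int ~ Int
  unify Int ~ Int
  unify Int ~ Int
  unify Int ~ Int
\y._ : a -> Int
let x : forall. a -> Int
\z._ : b -> Int
\u._ : c -> Int
  unify b -> Int ~ (c -> Int) -> d
  unify b ~ c -> Int
  unify Int ~ d
_ _ : Int
  unify Int ~ Int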